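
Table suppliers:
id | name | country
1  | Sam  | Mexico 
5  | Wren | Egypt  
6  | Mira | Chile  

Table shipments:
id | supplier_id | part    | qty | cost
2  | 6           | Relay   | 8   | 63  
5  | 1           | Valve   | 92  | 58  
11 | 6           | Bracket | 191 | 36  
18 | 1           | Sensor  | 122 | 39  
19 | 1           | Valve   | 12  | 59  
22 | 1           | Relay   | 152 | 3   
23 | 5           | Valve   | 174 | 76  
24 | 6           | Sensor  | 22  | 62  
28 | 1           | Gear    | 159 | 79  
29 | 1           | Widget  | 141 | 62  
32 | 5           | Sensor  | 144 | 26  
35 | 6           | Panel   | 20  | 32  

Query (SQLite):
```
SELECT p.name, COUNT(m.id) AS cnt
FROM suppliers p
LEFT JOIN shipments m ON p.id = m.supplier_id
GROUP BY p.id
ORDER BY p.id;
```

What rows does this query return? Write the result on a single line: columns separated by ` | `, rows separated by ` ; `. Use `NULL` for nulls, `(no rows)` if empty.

Sam | 6 ; Wren | 2 ; Mira | 4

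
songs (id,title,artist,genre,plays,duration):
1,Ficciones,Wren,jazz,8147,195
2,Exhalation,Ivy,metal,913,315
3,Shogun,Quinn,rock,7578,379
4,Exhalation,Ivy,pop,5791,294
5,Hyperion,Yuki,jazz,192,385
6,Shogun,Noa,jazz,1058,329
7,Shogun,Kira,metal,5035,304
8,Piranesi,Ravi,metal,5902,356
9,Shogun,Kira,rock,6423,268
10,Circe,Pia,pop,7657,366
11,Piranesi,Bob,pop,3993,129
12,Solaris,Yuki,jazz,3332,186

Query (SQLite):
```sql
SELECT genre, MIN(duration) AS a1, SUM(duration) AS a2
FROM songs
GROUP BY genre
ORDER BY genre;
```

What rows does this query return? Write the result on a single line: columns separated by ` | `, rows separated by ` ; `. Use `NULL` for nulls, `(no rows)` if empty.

Group songs by genre.
Per group compute: MIN(duration), SUM(duration).
  jazz: ids {1, 5, 6, 12} → MIN(duration)=186, SUM(duration)=1095
  metal: ids {2, 7, 8} → MIN(duration)=304, SUM(duration)=975
  pop: ids {4, 10, 11} → MIN(duration)=129, SUM(duration)=789
  rock: ids {3, 9} → MIN(duration)=268, SUM(duration)=647

jazz | 186 | 1095 ; metal | 304 | 975 ; pop | 129 | 789 ; rock | 268 | 647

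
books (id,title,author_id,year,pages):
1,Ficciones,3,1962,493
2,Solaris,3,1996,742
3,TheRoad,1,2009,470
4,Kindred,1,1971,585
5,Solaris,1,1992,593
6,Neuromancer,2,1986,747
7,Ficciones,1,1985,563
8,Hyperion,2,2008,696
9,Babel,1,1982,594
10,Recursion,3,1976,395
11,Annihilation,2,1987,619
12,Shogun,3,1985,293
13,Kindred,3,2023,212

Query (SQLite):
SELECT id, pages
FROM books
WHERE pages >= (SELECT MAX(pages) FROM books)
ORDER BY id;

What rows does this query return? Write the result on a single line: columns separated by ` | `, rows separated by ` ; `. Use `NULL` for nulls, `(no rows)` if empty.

6 | 747

Scalar subquery: MAX(pages) over all books rows = 747.
Keep rows where pages >= that value.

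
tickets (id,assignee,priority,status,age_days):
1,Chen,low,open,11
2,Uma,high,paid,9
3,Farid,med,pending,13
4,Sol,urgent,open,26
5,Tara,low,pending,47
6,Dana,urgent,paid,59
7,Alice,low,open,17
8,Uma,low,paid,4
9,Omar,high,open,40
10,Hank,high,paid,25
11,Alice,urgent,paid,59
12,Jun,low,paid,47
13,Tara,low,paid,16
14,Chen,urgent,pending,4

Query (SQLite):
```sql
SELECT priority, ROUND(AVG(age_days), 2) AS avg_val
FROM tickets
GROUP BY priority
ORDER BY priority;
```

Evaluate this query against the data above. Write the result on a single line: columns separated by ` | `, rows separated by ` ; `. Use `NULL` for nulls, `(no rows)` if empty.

Partition tickets by priority; compute ROUND(AVG(age_days), 2) within each group.
  high: ids {2, 9, 10} → ROUND(AVG(age_days), 2)=24.67
  low: ids {1, 5, 7, 8, 12, 13} → ROUND(AVG(age_days), 2)=23.67
  med: ids {3} → ROUND(AVG(age_days), 2)=13
  urgent: ids {4, 6, 11, 14} → ROUND(AVG(age_days), 2)=37

high | 24.67 ; low | 23.67 ; med | 13 ; urgent | 37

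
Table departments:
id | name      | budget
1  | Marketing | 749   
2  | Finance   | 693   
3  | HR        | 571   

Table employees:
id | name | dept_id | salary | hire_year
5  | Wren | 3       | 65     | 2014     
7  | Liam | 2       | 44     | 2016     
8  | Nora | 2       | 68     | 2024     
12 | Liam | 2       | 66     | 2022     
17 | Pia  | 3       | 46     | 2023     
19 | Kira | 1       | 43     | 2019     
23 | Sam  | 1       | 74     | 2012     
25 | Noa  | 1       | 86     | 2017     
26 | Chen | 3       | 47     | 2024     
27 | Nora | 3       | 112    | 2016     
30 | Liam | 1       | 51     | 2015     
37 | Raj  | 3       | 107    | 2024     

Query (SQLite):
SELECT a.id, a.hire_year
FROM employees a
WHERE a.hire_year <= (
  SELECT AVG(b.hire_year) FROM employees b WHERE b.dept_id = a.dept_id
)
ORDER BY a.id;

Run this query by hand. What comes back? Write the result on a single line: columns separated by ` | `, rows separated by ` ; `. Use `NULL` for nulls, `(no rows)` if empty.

5 | 2014 ; 7 | 2016 ; 23 | 2012 ; 27 | 2016 ; 30 | 2015

For each employees row a, compute AVG(hire_year) over rows sharing a.dept_id.
Keep row a if a.hire_year <= that per-group AVG.
  dept_id=1: AVG(hire_year) = 2015.75
  dept_id=2: AVG(hire_year) = 2020.666667
  dept_id=3: AVG(hire_year) = 2020.2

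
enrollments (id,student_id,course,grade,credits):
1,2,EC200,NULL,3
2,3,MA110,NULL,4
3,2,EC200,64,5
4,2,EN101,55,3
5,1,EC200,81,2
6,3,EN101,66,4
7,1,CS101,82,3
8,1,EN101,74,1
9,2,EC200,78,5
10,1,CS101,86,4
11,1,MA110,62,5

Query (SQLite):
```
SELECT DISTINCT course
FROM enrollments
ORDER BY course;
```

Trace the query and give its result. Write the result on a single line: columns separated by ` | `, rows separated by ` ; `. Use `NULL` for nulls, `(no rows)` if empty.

CS101 ; EC200 ; EN101 ; MA110

Collect distinct course values from enrollments.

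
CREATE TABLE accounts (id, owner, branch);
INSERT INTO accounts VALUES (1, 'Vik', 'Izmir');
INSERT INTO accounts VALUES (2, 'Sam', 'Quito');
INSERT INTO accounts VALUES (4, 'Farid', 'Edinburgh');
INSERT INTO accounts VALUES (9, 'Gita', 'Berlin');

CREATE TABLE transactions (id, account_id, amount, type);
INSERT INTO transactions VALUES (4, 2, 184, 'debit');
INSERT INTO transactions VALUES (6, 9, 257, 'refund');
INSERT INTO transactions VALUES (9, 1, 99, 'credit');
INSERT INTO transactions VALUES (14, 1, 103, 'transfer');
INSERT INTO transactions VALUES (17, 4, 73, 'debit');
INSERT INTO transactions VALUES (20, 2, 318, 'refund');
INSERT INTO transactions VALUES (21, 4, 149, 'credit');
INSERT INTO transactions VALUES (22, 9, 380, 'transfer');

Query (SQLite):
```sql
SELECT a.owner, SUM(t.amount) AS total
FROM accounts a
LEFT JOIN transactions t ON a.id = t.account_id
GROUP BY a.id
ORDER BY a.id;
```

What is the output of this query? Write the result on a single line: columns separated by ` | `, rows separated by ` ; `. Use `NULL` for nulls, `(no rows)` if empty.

Vik | 202 ; Sam | 502 ; Farid | 222 ; Gita | 637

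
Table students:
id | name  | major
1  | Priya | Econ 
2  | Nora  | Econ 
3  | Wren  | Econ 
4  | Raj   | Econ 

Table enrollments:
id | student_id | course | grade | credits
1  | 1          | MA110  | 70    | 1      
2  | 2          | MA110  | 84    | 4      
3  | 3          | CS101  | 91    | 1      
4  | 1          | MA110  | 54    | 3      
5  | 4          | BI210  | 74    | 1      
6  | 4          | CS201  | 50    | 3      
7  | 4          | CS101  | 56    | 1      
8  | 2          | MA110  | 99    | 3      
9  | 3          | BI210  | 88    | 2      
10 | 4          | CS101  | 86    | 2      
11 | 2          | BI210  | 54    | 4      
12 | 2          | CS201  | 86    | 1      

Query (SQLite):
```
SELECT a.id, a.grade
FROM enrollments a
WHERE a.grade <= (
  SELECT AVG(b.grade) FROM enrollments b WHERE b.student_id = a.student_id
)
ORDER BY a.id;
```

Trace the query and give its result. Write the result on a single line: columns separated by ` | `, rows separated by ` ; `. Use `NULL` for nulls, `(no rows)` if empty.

4 | 54 ; 6 | 50 ; 7 | 56 ; 9 | 88 ; 11 | 54

For each enrollments row a, compute AVG(grade) over rows sharing a.student_id.
Keep row a if a.grade <= that per-group AVG.
  student_id=1: AVG(grade) = 62.0
  student_id=2: AVG(grade) = 80.75
  student_id=3: AVG(grade) = 89.5
  student_id=4: AVG(grade) = 66.5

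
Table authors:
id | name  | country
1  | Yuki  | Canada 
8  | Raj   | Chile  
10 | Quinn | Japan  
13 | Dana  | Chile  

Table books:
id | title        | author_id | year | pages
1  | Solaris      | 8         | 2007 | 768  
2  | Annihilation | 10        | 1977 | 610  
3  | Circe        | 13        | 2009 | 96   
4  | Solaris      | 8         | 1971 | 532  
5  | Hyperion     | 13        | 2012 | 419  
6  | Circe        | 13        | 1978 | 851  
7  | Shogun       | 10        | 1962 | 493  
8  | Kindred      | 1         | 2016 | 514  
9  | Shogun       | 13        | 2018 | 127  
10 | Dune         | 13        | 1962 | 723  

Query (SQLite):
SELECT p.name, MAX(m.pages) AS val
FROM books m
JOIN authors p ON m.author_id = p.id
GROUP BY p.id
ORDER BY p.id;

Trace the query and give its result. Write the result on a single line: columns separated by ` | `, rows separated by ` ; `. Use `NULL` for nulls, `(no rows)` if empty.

Join each books row to its authors via author_id.
Group joined rows by authors.id; compute MAX(m.pages) per group.
  1: ids {8} → MAX(m.pages)=514
  8: ids {1, 4} → MAX(m.pages)=768
  10: ids {2, 7} → MAX(m.pages)=610
  13: ids {3, 5, 6, 9, 10} → MAX(m.pages)=851

Yuki | 514 ; Raj | 768 ; Quinn | 610 ; Dana | 851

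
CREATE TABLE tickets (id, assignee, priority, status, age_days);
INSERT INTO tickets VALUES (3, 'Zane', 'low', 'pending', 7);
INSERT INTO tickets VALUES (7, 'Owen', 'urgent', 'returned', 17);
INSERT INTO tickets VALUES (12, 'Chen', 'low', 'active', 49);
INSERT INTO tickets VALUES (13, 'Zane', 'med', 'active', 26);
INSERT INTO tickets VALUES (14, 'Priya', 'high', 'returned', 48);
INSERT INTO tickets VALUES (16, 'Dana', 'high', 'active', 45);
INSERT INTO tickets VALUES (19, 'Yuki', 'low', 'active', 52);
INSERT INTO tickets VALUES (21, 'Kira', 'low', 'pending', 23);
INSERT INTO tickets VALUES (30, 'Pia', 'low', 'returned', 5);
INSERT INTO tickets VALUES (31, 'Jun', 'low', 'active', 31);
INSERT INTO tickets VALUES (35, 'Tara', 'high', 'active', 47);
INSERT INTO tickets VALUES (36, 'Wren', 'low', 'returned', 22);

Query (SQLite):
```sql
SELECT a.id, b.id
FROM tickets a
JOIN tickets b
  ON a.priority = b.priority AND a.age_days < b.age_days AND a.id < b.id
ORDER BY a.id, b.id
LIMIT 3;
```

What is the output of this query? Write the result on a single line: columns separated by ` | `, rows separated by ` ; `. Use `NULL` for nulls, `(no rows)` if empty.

3 | 12 ; 3 | 19 ; 3 | 21

Pairs (a,b) with same priority, a.age_days < b.age_days, a.id < b.id.
priority groups: high:{14,16,35} low:{3,12,19,21,30,31,36} med:{13} urgent:{7}
Ordered by (a.id, b.id); first 3.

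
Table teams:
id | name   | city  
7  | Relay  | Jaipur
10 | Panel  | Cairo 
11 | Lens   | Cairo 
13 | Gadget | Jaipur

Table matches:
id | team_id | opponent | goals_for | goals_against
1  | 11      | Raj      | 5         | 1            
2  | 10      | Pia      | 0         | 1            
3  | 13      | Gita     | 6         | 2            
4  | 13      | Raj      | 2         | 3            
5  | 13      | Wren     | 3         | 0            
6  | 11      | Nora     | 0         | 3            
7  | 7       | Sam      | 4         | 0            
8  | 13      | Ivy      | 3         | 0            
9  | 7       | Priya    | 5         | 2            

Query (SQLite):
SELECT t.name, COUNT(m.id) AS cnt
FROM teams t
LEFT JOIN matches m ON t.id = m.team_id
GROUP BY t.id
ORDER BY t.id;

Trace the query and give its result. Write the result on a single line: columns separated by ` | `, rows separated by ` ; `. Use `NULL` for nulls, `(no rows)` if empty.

Relay | 2 ; Panel | 1 ; Lens | 2 ; Gadget | 4

LEFT JOIN keeps every teams row; unmatched ones get NULL for matches columns.
Group by teams.id and compute COUNT(m.id). COUNT(col) of an all-NULL group is 0.
  7: ids {7, 9} → COUNT(m.id)=2
  10: ids {2} → COUNT(m.id)=1
  11: ids {1, 6} → COUNT(m.id)=2
  13: ids {3, 4, 5, 8} → COUNT(m.id)=4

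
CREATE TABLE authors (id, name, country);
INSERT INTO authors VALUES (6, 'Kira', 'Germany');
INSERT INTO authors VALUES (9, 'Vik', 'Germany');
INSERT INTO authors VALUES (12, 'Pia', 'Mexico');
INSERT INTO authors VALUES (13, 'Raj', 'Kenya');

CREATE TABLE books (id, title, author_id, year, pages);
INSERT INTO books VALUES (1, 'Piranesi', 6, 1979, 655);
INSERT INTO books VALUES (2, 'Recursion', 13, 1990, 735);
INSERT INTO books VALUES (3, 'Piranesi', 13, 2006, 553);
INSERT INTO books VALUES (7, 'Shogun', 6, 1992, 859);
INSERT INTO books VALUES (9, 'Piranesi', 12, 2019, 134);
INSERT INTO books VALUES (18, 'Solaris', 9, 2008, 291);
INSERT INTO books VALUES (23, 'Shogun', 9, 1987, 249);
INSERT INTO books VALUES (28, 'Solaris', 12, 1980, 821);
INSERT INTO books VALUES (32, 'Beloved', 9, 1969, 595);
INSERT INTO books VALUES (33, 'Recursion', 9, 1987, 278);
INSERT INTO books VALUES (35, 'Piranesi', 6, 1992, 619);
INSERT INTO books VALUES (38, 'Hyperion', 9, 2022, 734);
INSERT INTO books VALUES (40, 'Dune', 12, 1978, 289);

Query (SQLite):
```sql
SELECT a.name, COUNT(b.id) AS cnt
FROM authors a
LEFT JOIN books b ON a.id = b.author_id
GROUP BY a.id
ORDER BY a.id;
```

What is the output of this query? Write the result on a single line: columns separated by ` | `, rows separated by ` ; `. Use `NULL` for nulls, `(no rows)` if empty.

Kira | 3 ; Vik | 5 ; Pia | 3 ; Raj | 2

LEFT JOIN keeps every authors row; unmatched ones get NULL for books columns.
Group by authors.id and compute COUNT(b.id). COUNT(col) of an all-NULL group is 0.
  6: ids {1, 7, 35} → COUNT(b.id)=3
  9: ids {18, 23, 32, 33, 38} → COUNT(b.id)=5
  12: ids {9, 28, 40} → COUNT(b.id)=3
  13: ids {2, 3} → COUNT(b.id)=2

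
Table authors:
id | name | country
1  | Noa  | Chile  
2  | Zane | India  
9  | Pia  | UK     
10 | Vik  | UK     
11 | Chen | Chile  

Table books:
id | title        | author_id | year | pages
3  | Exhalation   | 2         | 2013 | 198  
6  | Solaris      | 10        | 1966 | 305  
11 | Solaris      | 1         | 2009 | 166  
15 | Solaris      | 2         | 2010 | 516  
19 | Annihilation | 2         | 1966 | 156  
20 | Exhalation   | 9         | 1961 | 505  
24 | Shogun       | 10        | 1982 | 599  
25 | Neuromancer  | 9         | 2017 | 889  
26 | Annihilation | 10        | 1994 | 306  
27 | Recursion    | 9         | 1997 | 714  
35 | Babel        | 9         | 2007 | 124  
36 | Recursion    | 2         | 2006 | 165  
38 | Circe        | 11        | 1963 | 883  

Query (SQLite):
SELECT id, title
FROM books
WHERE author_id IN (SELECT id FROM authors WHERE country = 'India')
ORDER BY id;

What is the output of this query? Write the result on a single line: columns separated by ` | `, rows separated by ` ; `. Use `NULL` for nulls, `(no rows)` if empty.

3 | Exhalation ; 15 | Solaris ; 19 | Annihilation ; 36 | Recursion

Inner query: authors.id where country = 'India'.
Outer: keep books rows whose author_id is in that set.
Inner query → {2}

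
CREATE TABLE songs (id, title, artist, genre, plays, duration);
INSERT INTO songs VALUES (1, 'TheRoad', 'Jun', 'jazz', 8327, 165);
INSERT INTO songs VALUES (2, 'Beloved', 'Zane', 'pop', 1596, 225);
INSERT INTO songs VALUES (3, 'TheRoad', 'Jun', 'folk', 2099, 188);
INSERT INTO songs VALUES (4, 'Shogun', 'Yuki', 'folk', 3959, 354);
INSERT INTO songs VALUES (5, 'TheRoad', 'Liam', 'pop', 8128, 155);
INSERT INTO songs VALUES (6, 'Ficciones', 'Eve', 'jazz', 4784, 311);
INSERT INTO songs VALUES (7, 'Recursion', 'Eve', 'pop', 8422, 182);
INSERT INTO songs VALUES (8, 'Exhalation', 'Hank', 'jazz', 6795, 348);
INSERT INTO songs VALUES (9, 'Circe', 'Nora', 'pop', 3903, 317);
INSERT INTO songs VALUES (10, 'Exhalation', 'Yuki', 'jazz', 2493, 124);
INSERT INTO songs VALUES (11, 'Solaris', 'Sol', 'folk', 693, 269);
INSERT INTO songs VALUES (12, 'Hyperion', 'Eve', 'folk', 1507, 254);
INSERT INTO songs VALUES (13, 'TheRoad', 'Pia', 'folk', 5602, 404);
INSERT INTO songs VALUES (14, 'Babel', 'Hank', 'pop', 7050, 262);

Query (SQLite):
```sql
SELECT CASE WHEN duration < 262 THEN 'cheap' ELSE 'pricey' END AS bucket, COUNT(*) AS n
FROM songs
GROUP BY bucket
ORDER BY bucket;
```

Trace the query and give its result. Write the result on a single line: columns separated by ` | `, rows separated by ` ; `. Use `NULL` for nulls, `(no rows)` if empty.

Bucket rows by duration < 262 → 'cheap' else 'pricey'; count each bucket.

cheap | 7 ; pricey | 7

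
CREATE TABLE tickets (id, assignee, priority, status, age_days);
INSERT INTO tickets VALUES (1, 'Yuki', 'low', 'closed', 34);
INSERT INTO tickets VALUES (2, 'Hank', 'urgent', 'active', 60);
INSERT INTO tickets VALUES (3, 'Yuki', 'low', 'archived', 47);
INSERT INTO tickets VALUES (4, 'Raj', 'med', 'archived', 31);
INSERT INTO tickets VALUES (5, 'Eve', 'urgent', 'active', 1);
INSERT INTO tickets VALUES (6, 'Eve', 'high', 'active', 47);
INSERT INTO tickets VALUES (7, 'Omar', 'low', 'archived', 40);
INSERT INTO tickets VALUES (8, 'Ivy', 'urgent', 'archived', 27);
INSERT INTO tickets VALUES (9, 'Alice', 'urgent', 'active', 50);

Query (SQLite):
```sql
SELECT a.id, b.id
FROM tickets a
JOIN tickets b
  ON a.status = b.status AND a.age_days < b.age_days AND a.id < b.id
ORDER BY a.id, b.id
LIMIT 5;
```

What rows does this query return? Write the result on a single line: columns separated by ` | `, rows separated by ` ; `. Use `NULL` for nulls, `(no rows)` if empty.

Pairs (a,b) with same status, a.age_days < b.age_days, a.id < b.id.
status groups: active:{2,5,6,9} archived:{3,4,7,8} closed:{1}
Ordered by (a.id, b.id); first 5.

4 | 7 ; 5 | 6 ; 5 | 9 ; 6 | 9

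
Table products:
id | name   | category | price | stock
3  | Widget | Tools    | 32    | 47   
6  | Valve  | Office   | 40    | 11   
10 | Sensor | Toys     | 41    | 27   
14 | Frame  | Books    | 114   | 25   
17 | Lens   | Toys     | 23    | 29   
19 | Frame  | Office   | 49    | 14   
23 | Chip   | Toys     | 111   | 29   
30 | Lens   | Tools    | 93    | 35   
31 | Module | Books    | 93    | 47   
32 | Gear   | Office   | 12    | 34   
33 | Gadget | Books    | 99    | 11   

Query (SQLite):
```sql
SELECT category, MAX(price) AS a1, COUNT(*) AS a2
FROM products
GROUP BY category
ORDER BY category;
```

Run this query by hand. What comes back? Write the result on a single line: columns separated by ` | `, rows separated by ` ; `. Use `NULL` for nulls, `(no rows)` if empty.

Group products by category.
Per group compute: MAX(price), COUNT(*).
  Books: ids {14, 31, 33} → MAX(price)=114, COUNT(*)=3
  Office: ids {6, 19, 32} → MAX(price)=49, COUNT(*)=3
  Tools: ids {3, 30} → MAX(price)=93, COUNT(*)=2
  Toys: ids {10, 17, 23} → MAX(price)=111, COUNT(*)=3

Books | 114 | 3 ; Office | 49 | 3 ; Tools | 93 | 2 ; Toys | 111 | 3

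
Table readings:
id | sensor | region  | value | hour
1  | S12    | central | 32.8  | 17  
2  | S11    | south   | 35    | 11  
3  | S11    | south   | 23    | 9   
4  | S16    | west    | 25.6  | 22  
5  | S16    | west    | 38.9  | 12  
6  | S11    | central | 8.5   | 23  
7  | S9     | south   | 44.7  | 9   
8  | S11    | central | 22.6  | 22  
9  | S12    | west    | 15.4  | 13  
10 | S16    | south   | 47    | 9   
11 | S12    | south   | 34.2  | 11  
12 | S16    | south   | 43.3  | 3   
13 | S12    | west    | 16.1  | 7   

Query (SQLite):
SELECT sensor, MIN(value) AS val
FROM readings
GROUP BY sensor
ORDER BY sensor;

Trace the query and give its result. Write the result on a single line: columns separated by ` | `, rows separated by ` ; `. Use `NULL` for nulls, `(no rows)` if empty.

S11 | 8.5 ; S12 | 15.4 ; S16 | 25.6 ; S9 | 44.7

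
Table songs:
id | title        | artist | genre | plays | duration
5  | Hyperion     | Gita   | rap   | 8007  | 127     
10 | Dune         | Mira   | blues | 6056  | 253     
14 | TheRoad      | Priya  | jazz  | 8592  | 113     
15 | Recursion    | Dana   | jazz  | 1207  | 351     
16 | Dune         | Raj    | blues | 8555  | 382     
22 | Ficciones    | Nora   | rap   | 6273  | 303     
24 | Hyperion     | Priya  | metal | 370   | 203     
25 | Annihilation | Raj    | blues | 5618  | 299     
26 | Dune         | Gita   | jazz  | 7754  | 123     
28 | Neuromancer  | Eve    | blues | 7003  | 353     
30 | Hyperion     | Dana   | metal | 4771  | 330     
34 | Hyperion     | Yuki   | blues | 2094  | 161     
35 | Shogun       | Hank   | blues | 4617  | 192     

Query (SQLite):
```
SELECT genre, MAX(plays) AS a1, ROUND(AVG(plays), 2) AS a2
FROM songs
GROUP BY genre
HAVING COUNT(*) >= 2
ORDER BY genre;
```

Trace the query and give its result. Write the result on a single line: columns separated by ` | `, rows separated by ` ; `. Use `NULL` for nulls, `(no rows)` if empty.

Group songs by genre.
Per group compute: MAX(plays), ROUND(AVG(plays), 2).
HAVING: drop groups with fewer than 2 rows.
  blues: ids {10, 16, 25, 28, 34, 35} → MAX(plays)=8555, ROUND(AVG(plays), 2)=5657.17
  jazz: ids {14, 15, 26} → MAX(plays)=8592, ROUND(AVG(plays), 2)=5851
  metal: ids {24, 30} → MAX(plays)=4771, ROUND(AVG(plays), 2)=2570.5
  rap: ids {5, 22} → MAX(plays)=8007, ROUND(AVG(plays), 2)=7140

blues | 8555 | 5657.17 ; jazz | 8592 | 5851 ; metal | 4771 | 2570.5 ; rap | 8007 | 7140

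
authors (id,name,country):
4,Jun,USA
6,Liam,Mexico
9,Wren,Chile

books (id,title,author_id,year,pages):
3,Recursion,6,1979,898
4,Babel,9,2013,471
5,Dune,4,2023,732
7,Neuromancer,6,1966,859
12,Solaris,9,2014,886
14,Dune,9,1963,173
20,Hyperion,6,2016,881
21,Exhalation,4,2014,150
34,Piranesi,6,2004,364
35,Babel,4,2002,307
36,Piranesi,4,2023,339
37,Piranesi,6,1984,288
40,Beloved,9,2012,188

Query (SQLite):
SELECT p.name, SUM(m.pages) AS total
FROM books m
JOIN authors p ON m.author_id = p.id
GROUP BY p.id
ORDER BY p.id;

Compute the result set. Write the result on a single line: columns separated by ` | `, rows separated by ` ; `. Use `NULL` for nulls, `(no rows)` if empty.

Join each books row to its authors via author_id.
Group joined rows by authors.id; compute SUM(m.pages) per group.
  4: ids {5, 21, 35, 36} → SUM(m.pages)=1528
  6: ids {3, 7, 20, 34, 37} → SUM(m.pages)=3290
  9: ids {4, 12, 14, 40} → SUM(m.pages)=1718

Jun | 1528 ; Liam | 3290 ; Wren | 1718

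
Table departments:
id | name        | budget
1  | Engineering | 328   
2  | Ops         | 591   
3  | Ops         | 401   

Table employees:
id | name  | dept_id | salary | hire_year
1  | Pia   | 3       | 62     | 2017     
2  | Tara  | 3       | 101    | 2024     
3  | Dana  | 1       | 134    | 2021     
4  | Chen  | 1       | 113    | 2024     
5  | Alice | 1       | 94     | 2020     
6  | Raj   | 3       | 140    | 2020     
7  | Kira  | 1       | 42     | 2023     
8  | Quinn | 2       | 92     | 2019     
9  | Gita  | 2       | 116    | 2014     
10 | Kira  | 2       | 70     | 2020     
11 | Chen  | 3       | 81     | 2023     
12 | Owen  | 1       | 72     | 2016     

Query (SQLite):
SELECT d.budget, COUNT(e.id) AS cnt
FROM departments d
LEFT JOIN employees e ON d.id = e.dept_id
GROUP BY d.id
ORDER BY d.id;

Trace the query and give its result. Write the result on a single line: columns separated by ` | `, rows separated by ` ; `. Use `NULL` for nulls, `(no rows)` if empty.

328 | 5 ; 591 | 3 ; 401 | 4

LEFT JOIN keeps every departments row; unmatched ones get NULL for employees columns.
Group by departments.id and compute COUNT(e.id). COUNT(col) of an all-NULL group is 0.
  1: ids {3, 4, 5, 7, 12} → COUNT(e.id)=5
  2: ids {8, 9, 10} → COUNT(e.id)=3
  3: ids {1, 2, 6, 11} → COUNT(e.id)=4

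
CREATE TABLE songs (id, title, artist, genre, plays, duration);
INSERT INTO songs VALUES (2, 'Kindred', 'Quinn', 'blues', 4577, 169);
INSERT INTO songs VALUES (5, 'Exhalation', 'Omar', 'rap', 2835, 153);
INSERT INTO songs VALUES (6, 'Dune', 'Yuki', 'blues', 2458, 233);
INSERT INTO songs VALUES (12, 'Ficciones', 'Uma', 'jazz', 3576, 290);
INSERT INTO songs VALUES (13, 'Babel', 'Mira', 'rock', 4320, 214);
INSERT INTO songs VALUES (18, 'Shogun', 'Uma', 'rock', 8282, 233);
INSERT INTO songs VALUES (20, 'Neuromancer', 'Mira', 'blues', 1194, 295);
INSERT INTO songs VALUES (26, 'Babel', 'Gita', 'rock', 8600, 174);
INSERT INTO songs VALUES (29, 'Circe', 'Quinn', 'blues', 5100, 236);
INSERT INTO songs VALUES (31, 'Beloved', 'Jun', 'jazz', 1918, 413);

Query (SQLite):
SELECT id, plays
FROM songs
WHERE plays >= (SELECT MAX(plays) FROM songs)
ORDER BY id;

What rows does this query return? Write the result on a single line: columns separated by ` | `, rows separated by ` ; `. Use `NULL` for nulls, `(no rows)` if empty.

Scalar subquery: MAX(plays) over all songs rows = 8600.
Keep rows where plays >= that value.

26 | 8600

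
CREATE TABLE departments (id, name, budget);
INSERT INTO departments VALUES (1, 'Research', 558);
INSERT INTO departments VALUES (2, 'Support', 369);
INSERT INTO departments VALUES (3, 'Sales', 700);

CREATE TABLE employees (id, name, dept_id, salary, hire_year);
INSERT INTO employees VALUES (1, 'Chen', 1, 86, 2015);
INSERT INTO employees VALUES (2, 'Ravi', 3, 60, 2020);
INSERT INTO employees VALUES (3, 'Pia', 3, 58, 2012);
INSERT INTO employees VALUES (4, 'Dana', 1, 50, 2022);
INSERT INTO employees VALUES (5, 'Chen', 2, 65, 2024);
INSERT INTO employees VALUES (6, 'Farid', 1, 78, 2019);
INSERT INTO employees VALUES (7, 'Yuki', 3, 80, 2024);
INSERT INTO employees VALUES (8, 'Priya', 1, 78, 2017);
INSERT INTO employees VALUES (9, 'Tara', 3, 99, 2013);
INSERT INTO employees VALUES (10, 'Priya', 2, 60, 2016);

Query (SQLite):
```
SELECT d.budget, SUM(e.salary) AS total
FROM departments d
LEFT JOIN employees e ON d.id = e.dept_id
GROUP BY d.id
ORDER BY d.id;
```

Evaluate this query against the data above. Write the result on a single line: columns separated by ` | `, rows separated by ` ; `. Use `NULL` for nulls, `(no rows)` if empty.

LEFT JOIN keeps every departments row; unmatched ones get NULL for employees columns.
Group by departments.id and compute SUM(e.salary). SUM over an all-NULL group is NULL.
  1: ids {1, 4, 6, 8} → SUM(e.salary)=292
  2: ids {5, 10} → SUM(e.salary)=125
  3: ids {2, 3, 7, 9} → SUM(e.salary)=297

558 | 292 ; 369 | 125 ; 700 | 297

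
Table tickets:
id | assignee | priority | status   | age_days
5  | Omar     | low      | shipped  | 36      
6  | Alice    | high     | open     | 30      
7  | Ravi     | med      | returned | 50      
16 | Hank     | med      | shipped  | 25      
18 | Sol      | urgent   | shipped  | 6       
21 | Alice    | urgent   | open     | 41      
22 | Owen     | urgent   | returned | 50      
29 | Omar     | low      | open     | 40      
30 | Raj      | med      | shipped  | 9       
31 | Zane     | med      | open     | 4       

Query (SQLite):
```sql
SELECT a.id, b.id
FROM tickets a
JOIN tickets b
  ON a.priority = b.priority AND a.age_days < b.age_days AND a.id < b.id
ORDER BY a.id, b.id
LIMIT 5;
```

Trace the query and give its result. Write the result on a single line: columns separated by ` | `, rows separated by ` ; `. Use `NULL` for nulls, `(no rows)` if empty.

5 | 29 ; 18 | 21 ; 18 | 22 ; 21 | 22

Pairs (a,b) with same priority, a.age_days < b.age_days, a.id < b.id.
priority groups: high:{6} low:{5,29} med:{7,16,30,31} urgent:{18,21,22}
Ordered by (a.id, b.id); first 5.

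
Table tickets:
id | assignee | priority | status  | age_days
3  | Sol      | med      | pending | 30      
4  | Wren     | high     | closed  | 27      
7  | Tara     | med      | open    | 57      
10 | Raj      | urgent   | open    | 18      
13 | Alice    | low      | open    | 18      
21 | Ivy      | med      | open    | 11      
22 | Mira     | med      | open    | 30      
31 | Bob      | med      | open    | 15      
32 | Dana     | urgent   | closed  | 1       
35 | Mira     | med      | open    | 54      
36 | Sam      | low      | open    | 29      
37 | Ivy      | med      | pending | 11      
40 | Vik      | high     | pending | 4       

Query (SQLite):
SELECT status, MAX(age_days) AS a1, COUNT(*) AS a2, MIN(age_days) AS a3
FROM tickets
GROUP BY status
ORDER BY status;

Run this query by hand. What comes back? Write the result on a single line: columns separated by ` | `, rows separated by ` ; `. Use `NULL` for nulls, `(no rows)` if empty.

closed | 27 | 2 | 1 ; open | 57 | 8 | 11 ; pending | 30 | 3 | 4

Group tickets by status.
Per group compute: MAX(age_days), COUNT(*), MIN(age_days).
  closed: ids {4, 32} → MAX(age_days)=27, COUNT(*)=2, MIN(age_days)=1
  open: ids {7, 10, 13, 21, 22, 31, 35, 36} → MAX(age_days)=57, COUNT(*)=8, MIN(age_days)=11
  pending: ids {3, 37, 40} → MAX(age_days)=30, COUNT(*)=3, MIN(age_days)=4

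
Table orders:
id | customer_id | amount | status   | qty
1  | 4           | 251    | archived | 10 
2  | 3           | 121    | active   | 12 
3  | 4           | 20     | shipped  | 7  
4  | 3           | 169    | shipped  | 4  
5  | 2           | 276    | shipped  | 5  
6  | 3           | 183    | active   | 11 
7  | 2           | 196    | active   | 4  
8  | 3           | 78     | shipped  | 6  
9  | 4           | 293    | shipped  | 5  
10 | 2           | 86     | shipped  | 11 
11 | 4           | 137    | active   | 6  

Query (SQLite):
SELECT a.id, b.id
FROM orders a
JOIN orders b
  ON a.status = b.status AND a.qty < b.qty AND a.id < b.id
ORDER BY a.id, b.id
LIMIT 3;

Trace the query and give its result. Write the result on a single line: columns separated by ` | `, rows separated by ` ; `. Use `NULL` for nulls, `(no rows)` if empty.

Pairs (a,b) with same status, a.qty < b.qty, a.id < b.id.
status groups: active:{2,6,7,11} archived:{1} shipped:{3,4,5,8,9,10}
Ordered by (a.id, b.id); first 3.

3 | 10 ; 4 | 5 ; 4 | 8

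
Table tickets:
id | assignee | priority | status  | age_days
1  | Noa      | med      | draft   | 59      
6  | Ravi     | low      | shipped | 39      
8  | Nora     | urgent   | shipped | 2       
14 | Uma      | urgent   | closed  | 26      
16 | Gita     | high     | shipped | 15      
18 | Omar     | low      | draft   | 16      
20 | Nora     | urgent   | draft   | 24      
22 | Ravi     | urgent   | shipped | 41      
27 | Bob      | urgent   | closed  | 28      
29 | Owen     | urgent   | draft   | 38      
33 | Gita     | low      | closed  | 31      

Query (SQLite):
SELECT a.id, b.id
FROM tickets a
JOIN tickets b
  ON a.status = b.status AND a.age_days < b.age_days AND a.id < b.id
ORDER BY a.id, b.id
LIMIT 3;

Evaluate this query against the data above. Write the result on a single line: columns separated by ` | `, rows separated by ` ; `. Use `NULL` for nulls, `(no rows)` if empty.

6 | 22 ; 8 | 16 ; 8 | 22

Pairs (a,b) with same status, a.age_days < b.age_days, a.id < b.id.
status groups: closed:{14,27,33} draft:{1,18,20,29} shipped:{6,8,16,22}
Ordered by (a.id, b.id); first 3.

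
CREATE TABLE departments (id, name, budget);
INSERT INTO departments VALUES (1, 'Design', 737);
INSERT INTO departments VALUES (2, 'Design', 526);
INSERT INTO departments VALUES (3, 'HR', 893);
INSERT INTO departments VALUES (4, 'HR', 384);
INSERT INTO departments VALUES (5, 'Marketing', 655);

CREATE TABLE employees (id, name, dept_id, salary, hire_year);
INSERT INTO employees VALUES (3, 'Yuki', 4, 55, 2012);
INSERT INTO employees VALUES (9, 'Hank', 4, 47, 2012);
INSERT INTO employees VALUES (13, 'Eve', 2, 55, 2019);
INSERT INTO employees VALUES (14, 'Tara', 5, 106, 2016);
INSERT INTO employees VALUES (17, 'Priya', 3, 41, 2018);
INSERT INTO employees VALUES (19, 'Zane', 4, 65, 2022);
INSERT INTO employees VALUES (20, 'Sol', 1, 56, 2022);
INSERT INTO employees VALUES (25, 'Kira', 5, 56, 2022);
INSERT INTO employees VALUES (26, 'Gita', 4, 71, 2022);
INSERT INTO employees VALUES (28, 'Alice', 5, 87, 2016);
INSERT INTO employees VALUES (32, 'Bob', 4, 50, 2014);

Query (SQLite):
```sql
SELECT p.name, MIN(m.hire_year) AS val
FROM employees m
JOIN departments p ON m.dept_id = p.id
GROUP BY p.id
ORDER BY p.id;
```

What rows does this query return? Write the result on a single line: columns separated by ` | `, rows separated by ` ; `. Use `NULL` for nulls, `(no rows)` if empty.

Join each employees row to its departments via dept_id.
Group joined rows by departments.id; compute MIN(m.hire_year) per group.
  1: ids {20} → MIN(m.hire_year)=2022
  2: ids {13} → MIN(m.hire_year)=2019
  3: ids {17} → MIN(m.hire_year)=2018
  4: ids {3, 9, 19, 26, 32} → MIN(m.hire_year)=2012
  5: ids {14, 25, 28} → MIN(m.hire_year)=2016

Design | 2022 ; Design | 2019 ; HR | 2018 ; HR | 2012 ; Marketing | 2016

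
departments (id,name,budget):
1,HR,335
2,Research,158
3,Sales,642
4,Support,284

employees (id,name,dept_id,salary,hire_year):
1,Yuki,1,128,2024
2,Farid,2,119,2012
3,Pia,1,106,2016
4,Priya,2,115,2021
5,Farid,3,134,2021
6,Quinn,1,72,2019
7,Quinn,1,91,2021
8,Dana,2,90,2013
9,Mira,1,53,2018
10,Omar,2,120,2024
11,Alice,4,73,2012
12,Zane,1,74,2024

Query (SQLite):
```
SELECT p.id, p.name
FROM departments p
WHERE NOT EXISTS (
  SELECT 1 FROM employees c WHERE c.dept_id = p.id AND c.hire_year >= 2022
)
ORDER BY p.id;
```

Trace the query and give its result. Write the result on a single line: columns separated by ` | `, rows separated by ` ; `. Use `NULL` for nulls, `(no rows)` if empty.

For each departments row, check whether any employees with matching dept_id has hire_year >= 2022.
Keep rows where that is false.

3 | Sales ; 4 | Support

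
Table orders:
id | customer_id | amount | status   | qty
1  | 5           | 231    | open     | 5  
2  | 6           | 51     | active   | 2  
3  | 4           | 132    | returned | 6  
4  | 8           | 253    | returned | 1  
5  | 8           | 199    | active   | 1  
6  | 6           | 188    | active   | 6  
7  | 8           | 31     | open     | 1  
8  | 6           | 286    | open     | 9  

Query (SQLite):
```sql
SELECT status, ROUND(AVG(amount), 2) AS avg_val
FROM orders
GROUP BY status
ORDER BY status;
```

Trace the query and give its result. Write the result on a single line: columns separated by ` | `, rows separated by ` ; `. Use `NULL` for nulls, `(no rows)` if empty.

active | 146 ; open | 182.67 ; returned | 192.5

Partition orders by status; compute ROUND(AVG(amount), 2) within each group.
  active: ids {2, 5, 6} → ROUND(AVG(amount), 2)=146
  open: ids {1, 7, 8} → ROUND(AVG(amount), 2)=182.67
  returned: ids {3, 4} → ROUND(AVG(amount), 2)=192.5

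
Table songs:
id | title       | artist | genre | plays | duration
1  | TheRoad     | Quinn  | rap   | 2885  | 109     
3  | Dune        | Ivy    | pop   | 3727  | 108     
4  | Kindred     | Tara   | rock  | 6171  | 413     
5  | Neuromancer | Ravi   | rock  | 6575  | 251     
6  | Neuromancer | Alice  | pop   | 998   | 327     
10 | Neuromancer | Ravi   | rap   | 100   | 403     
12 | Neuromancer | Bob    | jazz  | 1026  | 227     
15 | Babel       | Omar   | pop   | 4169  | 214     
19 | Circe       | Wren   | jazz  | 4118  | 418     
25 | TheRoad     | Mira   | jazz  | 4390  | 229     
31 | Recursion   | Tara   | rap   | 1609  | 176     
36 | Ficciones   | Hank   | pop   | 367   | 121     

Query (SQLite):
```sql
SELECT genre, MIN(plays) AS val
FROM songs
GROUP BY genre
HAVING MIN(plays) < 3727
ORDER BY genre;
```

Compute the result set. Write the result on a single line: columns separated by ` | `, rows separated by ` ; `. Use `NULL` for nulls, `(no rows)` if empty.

Partition songs by genre; compute MIN(plays) within each group.
HAVING: keep groups where MIN(plays) < 3727.
  jazz: ids {12, 19, 25} → MIN(plays)=1026
  pop: ids {3, 6, 15, 36} → MIN(plays)=367
  rap: ids {1, 10, 31} → MIN(plays)=100
  rock: ids {4, 5} → MIN(plays)=6171

jazz | 1026 ; pop | 367 ; rap | 100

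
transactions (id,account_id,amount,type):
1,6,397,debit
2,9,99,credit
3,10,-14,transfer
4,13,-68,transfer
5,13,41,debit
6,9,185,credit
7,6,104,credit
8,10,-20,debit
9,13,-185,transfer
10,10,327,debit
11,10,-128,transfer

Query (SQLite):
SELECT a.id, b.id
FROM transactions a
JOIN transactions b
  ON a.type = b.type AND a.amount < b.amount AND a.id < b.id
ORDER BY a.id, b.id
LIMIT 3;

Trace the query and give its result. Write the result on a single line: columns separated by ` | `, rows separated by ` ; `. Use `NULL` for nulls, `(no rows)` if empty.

2 | 6 ; 2 | 7 ; 5 | 10

Pairs (a,b) with same type, a.amount < b.amount, a.id < b.id.
type groups: credit:{2,6,7} debit:{1,5,8,10} transfer:{3,4,9,11}
Ordered by (a.id, b.id); first 3.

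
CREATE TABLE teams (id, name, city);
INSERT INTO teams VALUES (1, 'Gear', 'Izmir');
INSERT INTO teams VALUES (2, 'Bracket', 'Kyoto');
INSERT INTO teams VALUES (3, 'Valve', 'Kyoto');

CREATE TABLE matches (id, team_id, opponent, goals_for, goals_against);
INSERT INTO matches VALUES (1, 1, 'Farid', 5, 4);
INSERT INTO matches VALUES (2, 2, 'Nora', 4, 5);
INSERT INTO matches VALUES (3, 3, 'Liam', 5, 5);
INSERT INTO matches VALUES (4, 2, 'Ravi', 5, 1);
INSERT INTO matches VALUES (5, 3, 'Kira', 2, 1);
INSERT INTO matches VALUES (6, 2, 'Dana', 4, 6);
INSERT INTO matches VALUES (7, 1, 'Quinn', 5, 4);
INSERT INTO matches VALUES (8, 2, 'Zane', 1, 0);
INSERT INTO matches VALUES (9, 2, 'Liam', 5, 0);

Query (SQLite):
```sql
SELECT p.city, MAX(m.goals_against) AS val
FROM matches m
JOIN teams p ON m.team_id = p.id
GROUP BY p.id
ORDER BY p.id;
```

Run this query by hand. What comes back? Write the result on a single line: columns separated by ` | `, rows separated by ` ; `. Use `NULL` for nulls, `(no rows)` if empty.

Join each matches row to its teams via team_id.
Group joined rows by teams.id; compute MAX(m.goals_against) per group.
  1: ids {1, 7} → MAX(m.goals_against)=4
  2: ids {2, 4, 6, 8, 9} → MAX(m.goals_against)=6
  3: ids {3, 5} → MAX(m.goals_against)=5

Izmir | 4 ; Kyoto | 6 ; Kyoto | 5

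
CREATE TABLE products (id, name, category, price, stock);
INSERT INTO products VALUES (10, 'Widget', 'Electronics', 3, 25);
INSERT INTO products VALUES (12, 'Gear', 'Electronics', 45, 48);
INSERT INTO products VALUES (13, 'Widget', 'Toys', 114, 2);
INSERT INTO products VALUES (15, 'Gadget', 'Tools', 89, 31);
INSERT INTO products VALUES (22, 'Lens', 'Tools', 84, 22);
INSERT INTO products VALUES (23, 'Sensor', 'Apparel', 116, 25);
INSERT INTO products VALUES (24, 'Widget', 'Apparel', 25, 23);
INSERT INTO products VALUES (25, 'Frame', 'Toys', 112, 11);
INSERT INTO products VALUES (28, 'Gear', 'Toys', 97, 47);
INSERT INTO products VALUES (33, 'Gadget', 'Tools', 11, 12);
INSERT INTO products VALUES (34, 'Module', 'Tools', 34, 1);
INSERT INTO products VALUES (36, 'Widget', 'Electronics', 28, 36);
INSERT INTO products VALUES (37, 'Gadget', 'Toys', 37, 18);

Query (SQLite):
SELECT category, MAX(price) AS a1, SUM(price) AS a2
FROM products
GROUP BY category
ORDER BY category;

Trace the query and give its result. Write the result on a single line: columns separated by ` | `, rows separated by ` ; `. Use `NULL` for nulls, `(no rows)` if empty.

Apparel | 116 | 141 ; Electronics | 45 | 76 ; Tools | 89 | 218 ; Toys | 114 | 360

Group products by category.
Per group compute: MAX(price), SUM(price).
  Apparel: ids {23, 24} → MAX(price)=116, SUM(price)=141
  Electronics: ids {10, 12, 36} → MAX(price)=45, SUM(price)=76
  Tools: ids {15, 22, 33, 34} → MAX(price)=89, SUM(price)=218
  Toys: ids {13, 25, 28, 37} → MAX(price)=114, SUM(price)=360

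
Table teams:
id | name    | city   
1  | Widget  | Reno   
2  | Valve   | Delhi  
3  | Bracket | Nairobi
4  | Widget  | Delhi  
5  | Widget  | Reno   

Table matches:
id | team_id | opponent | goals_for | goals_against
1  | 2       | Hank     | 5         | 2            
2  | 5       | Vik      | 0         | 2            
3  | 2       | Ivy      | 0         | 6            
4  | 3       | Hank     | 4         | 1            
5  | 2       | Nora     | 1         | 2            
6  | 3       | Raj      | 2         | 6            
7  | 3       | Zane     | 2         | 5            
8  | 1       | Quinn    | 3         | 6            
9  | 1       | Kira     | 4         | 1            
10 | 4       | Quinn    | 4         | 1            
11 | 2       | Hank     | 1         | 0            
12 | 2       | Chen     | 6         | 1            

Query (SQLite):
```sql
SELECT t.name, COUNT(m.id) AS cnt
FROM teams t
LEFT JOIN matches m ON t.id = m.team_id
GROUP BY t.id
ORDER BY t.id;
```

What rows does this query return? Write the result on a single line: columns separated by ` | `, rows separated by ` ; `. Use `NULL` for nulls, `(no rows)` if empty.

LEFT JOIN keeps every teams row; unmatched ones get NULL for matches columns.
Group by teams.id and compute COUNT(m.id). COUNT(col) of an all-NULL group is 0.
  1: ids {8, 9} → COUNT(m.id)=2
  2: ids {1, 3, 5, 11, 12} → COUNT(m.id)=5
  3: ids {4, 6, 7} → COUNT(m.id)=3
  4: ids {10} → COUNT(m.id)=1
  5: ids {2} → COUNT(m.id)=1

Widget | 2 ; Valve | 5 ; Bracket | 3 ; Widget | 1 ; Widget | 1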